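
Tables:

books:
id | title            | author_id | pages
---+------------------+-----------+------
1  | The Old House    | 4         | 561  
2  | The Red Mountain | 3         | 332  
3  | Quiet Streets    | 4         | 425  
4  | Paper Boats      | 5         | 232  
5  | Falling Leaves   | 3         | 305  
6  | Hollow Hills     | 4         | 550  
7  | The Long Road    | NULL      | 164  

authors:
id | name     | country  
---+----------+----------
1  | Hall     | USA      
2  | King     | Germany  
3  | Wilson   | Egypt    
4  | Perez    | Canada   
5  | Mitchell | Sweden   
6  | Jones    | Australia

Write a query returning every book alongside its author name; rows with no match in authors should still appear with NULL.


LEFT JOIN keeps every row from books (the left table); where author_id has no match in authors, the author columns become NULL. Walk through each book:
  - book 1 (The Old House): author_id=4 -> matches Perez
  - book 2 (The Red Mountain): author_id=3 -> matches Wilson
  - book 3 (Quiet Streets): author_id=4 -> matches Perez
  - book 4 (Paper Boats): author_id=5 -> matches Mitchell
  - book 5 (Falling Leaves): author_id=3 -> matches Wilson
  - book 6 (Hollow Hills): author_id=4 -> matches Perez
  - book 7 (The Long Road): author_id=NULL, no match -> kept with NULL
All 7 rows appear; 1 has NULL author.

SQL:
SELECT a.title, b.name AS author
FROM books a
LEFT JOIN authors b ON a.author_id = b.id

Result:
title            | author  
-----------------+---------
The Old House    | Perez   
The Red Mountain | Wilson  
Quiet Streets    | Perez   
Paper Boats      | Mitchell
Falling Leaves   | Wilson  
Hollow Hills     | Perez   
The Long Road    | NULL    


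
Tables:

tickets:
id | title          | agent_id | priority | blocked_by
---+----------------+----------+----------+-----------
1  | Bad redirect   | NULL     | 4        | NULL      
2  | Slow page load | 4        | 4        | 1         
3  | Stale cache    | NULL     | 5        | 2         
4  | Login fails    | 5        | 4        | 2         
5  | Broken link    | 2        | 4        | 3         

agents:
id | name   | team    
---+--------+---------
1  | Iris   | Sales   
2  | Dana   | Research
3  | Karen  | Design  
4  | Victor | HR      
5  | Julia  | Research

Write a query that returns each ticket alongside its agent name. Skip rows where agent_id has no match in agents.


INNER JOIN keeps only tickets rows whose agent_id matches an id in agents. Walk through each ticket:
  - ticket 1 (Bad redirect): agent_id=NULL, no match -> dropped
  - ticket 2 (Slow page load): agent_id=4 -> matches Victor
  - ticket 3 (Stale cache): agent_id=NULL, no match -> dropped
  - ticket 4 (Login fails): agent_id=5 -> matches Julia
  - ticket 5 (Broken link): agent_id=2 -> matches Dana
So 2 of 5 rows are dropped.

SQL:
SELECT a.title, b.name AS agent
FROM tickets a
INNER JOIN agents b ON a.agent_id = b.id

Result:
title          | agent 
---------------+-------
Slow page load | Victor
Login fails    | Julia 
Broken link    | Dana  


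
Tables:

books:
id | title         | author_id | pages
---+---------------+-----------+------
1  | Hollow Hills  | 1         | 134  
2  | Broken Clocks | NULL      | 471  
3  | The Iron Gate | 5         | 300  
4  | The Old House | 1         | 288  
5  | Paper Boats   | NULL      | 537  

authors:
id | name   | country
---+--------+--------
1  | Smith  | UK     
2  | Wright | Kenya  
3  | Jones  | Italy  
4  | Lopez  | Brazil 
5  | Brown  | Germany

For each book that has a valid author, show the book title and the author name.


INNER JOIN keeps only books rows whose author_id matches an id in authors. Walk through each book:
  - book 1 (Hollow Hills): author_id=1 -> matches Smith
  - book 2 (Broken Clocks): author_id=NULL, no match -> dropped
  - book 3 (The Iron Gate): author_id=5 -> matches Brown
  - book 4 (The Old House): author_id=1 -> matches Smith
  - book 5 (Paper Boats): author_id=NULL, no match -> dropped
So 2 of 5 rows are dropped.

SQL:
SELECT a.title, b.name AS author
FROM books a
INNER JOIN authors b ON a.author_id = b.id

Result:
title         | author
--------------+-------
Hollow Hills  | Smith 
The Iron Gate | Brown 
The Old House | Smith 


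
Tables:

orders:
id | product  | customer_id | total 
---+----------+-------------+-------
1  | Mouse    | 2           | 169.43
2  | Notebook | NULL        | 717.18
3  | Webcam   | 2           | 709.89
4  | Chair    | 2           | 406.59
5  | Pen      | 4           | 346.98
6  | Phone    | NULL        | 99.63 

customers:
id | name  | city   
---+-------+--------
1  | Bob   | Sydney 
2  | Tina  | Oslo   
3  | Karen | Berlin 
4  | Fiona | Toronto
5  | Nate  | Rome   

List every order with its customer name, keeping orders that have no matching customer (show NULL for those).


LEFT JOIN keeps every row from orders (the left table); where customer_id has no match in customers, the customer columns become NULL. Walk through each order:
  - order 1 (Mouse): customer_id=2 -> matches Tina
  - order 2 (Notebook): customer_id=NULL, no match -> kept with NULL
  - order 3 (Webcam): customer_id=2 -> matches Tina
  - order 4 (Chair): customer_id=2 -> matches Tina
  - order 5 (Pen): customer_id=4 -> matches Fiona
  - order 6 (Phone): customer_id=NULL, no match -> kept with NULL
All 6 rows appear; 2 have NULL customer.

SQL:
SELECT a.product, b.name AS customer
FROM orders a
LEFT JOIN customers b ON a.customer_id = b.id

Result:
product  | customer
---------+---------
Mouse    | Tina    
Notebook | NULL    
Webcam   | Tina    
Chair    | Tina    
Pen      | Fiona   
Phone    | NULL    


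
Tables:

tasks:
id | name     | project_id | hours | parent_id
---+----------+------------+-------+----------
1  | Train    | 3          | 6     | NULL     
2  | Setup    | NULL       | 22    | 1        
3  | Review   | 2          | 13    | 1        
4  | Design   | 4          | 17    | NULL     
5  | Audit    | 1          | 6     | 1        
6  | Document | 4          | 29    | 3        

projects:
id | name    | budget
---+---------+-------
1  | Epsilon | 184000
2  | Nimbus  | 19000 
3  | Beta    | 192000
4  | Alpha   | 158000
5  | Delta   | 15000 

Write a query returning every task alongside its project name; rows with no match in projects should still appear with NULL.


LEFT JOIN keeps every row from tasks (the left table); where project_id has no match in projects, the project columns become NULL. Walk through each task:
  - task 1 (Train): project_id=3 -> matches Beta
  - task 2 (Setup): project_id=NULL, no match -> kept with NULL
  - task 3 (Review): project_id=2 -> matches Nimbus
  - task 4 (Design): project_id=4 -> matches Alpha
  - task 5 (Audit): project_id=1 -> matches Epsilon
  - task 6 (Document): project_id=4 -> matches Alpha
All 6 rows appear; 1 has NULL project.

SQL:
SELECT a.name, b.name AS project
FROM tasks a
LEFT JOIN projects b ON a.project_id = b.id

Result:
name     | project
---------+--------
Train    | Beta   
Setup    | NULL   
Review   | Nimbus 
Design   | Alpha  
Audit    | Epsilon
Document | Alpha  


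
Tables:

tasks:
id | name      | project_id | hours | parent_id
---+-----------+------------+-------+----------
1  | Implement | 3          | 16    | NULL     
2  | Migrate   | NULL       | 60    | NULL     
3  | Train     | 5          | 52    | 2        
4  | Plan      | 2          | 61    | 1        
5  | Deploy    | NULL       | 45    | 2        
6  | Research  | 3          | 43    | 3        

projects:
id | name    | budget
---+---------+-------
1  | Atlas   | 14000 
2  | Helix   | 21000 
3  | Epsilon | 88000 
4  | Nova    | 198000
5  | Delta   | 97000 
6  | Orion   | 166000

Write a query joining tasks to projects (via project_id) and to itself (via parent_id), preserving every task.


Two LEFT JOINs from the same base table tasks: one to projects via project_id, one to tasks itself via parent_id. Both are LEFT so every task is preserved.
Match against projects:
  - task 1 (Implement): project_id=3 -> matches Epsilon
  - task 2 (Migrate): project_id=NULL, no match -> kept with NULL
  - task 3 (Train): project_id=5 -> matches Delta
  - task 4 (Plan): project_id=2 -> matches Helix
  - task 5 (Deploy): project_id=NULL, no match -> kept with NULL
  - task 6 (Research): project_id=3 -> matches Epsilon
Match against tasks (self):
  - task 1 (Implement): parent_id=NULL -> NULL
  - task 2 (Migrate): parent_id=NULL -> NULL
  - task 3 (Train): parent_id=2 -> Migrate
  - task 4 (Plan): parent_id=1 -> Implement
  - task 5 (Deploy): parent_id=2 -> Migrate
  - task 6 (Research): parent_id=3 -> Train

SQL:
SELECT a.name, b.name AS project, c.name AS parent
FROM tasks a
LEFT JOIN projects b ON a.project_id = b.id
LEFT JOIN tasks c ON a.parent_id = c.id

Result:
name      | project | parent   
----------+---------+----------
Implement | Epsilon | NULL     
Migrate   | NULL    | NULL     
Train     | Delta   | Migrate  
Plan      | Helix   | Implement
Deploy    | NULL    | Migrate  
Research  | Epsilon | Train    


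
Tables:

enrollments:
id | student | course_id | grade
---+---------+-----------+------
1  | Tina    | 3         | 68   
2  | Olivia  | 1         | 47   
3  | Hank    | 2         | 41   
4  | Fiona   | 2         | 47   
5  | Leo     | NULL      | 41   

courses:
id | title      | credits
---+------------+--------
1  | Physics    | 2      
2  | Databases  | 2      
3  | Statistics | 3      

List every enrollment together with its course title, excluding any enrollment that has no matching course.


INNER JOIN keeps only enrollments rows whose course_id matches an id in courses. Walk through each enrollment:
  - enrollment 1 (Tina): course_id=3 -> matches Statistics
  - enrollment 2 (Olivia): course_id=1 -> matches Physics
  - enrollment 3 (Hank): course_id=2 -> matches Databases
  - enrollment 4 (Fiona): course_id=2 -> matches Databases
  - enrollment 5 (Leo): course_id=NULL, no match -> dropped
So 1 of 5 rows is dropped.

SQL:
SELECT a.student, b.title AS course
FROM enrollments a
INNER JOIN courses b ON a.course_id = b.id

Result:
student | course    
--------+-----------
Tina    | Statistics
Olivia  | Physics   
Hank    | Databases 
Fiona   | Databases 


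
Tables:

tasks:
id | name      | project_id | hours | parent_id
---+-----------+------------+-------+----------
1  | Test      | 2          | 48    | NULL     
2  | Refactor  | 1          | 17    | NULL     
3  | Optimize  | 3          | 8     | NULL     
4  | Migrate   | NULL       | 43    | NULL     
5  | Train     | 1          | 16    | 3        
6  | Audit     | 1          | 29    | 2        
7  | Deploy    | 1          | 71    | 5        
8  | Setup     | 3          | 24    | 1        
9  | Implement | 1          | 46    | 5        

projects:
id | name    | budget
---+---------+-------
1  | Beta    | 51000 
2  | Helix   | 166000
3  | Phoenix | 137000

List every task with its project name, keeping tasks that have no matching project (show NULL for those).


LEFT JOIN keeps every row from tasks (the left table); where project_id has no match in projects, the project columns become NULL. Walk through each task:
  - task 1 (Test): project_id=2 -> matches Helix
  - task 2 (Refactor): project_id=1 -> matches Beta
  - task 3 (Optimize): project_id=3 -> matches Phoenix
  - task 4 (Migrate): project_id=NULL, no match -> kept with NULL
  - task 5 (Train): project_id=1 -> matches Beta
  - task 6 (Audit): project_id=1 -> matches Beta
  - task 7 (Deploy): project_id=1 -> matches Beta
  - task 8 (Setup): project_id=3 -> matches Phoenix
  - task 9 (Implement): project_id=1 -> matches Beta
All 9 rows appear; 1 has NULL project.

SQL:
SELECT a.name, b.name AS project
FROM tasks a
LEFT JOIN projects b ON a.project_id = b.id

Result:
name      | project
----------+--------
Test      | Helix  
Refactor  | Beta   
Optimize  | Phoenix
Migrate   | NULL   
Train     | Beta   
Audit     | Beta   
Deploy    | Beta   
Setup     | Phoenix
Implement | Beta   


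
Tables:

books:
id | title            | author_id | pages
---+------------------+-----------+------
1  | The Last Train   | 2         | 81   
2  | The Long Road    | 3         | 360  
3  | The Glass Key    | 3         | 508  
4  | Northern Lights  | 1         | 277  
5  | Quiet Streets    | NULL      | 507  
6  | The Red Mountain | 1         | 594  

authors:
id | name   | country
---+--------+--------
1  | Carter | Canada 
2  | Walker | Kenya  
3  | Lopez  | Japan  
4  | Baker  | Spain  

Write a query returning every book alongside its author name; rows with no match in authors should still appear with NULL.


LEFT JOIN keeps every row from books (the left table); where author_id has no match in authors, the author columns become NULL. Walk through each book:
  - book 1 (The Last Train): author_id=2 -> matches Walker
  - book 2 (The Long Road): author_id=3 -> matches Lopez
  - book 3 (The Glass Key): author_id=3 -> matches Lopez
  - book 4 (Northern Lights): author_id=1 -> matches Carter
  - book 5 (Quiet Streets): author_id=NULL, no match -> kept with NULL
  - book 6 (The Red Mountain): author_id=1 -> matches Carter
All 6 rows appear; 1 has NULL author.

SQL:
SELECT a.title, b.name AS author
FROM books a
LEFT JOIN authors b ON a.author_id = b.id

Result:
title            | author
-----------------+-------
The Last Train   | Walker
The Long Road    | Lopez 
The Glass Key    | Lopez 
Northern Lights  | Carter
Quiet Streets    | NULL  
The Red Mountain | Carter


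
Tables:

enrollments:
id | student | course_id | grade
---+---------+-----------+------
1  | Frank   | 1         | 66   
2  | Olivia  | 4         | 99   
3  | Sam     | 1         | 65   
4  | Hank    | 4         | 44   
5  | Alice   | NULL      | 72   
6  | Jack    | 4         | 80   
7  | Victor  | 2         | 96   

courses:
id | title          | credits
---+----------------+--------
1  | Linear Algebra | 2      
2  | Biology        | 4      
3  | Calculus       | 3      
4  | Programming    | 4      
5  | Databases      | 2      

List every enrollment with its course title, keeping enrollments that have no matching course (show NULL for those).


LEFT JOIN keeps every row from enrollments (the left table); where course_id has no match in courses, the course columns become NULL. Walk through each enrollment:
  - enrollment 1 (Frank): course_id=1 -> matches Linear Algebra
  - enrollment 2 (Olivia): course_id=4 -> matches Programming
  - enrollment 3 (Sam): course_id=1 -> matches Linear Algebra
  - enrollment 4 (Hank): course_id=4 -> matches Programming
  - enrollment 5 (Alice): course_id=NULL, no match -> kept with NULL
  - enrollment 6 (Jack): course_id=4 -> matches Programming
  - enrollment 7 (Victor): course_id=2 -> matches Biology
All 7 rows appear; 1 has NULL course.

SQL:
SELECT a.student, b.title AS course
FROM enrollments a
LEFT JOIN courses b ON a.course_id = b.id

Result:
student | course        
--------+---------------
Frank   | Linear Algebra
Olivia  | Programming   
Sam     | Linear Algebra
Hank    | Programming   
Alice   | NULL          
Jack    | Programming   
Victor  | Biology       


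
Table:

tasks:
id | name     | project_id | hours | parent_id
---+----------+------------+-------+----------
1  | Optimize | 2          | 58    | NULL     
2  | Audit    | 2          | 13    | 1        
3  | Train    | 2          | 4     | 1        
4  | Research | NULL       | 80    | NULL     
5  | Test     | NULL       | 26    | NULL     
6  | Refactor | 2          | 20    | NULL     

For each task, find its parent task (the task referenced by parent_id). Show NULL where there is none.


This is a self-join: tasks is joined to a second copy of itself, matching each row's parent_id to another row's id. Use LEFT JOIN so rows with parent_id=NULL are kept.
  - task 1 (Optimize): parent_id=NULL -> NULL
  - task 2 (Audit): parent_id=1 -> Optimize
  - task 3 (Train): parent_id=1 -> Optimize
  - task 4 (Research): parent_id=NULL -> NULL
  - task 5 (Test): parent_id=NULL -> NULL
  - task 6 (Refactor): parent_id=NULL -> NULL

SQL:
SELECT a.name AS item, b.name AS parent
FROM tasks a
LEFT JOIN tasks b ON a.parent_id = b.id

Result:
item     | parent  
---------+---------
Optimize | NULL    
Audit    | Optimize
Train    | Optimize
Research | NULL    
Test     | NULL    
Refactor | NULL    


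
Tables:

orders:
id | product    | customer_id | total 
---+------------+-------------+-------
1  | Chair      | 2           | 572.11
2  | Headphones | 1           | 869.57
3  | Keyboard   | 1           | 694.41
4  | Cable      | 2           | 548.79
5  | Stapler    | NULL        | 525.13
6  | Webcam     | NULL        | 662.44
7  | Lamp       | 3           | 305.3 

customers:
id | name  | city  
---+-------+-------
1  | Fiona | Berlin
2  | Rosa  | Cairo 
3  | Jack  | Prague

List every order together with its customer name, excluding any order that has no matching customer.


INNER JOIN keeps only orders rows whose customer_id matches an id in customers. Walk through each order:
  - order 1 (Chair): customer_id=2 -> matches Rosa
  - order 2 (Headphones): customer_id=1 -> matches Fiona
  - order 3 (Keyboard): customer_id=1 -> matches Fiona
  - order 4 (Cable): customer_id=2 -> matches Rosa
  - order 5 (Stapler): customer_id=NULL, no match -> dropped
  - order 6 (Webcam): customer_id=NULL, no match -> dropped
  - order 7 (Lamp): customer_id=3 -> matches Jack
So 2 of 7 rows are dropped.

SQL:
SELECT a.product, b.name AS customer
FROM orders a
INNER JOIN customers b ON a.customer_id = b.id

Result:
product    | customer
-----------+---------
Chair      | Rosa    
Headphones | Fiona   
Keyboard   | Fiona   
Cable      | Rosa    
Lamp       | Jack    


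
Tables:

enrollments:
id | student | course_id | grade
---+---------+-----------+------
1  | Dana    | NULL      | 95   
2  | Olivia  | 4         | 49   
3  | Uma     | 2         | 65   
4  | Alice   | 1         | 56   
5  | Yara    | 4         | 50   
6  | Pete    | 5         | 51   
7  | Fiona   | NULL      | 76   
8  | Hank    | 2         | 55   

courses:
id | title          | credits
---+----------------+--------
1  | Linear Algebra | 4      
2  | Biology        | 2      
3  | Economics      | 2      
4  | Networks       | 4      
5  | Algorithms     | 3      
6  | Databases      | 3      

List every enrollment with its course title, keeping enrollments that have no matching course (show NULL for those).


LEFT JOIN keeps every row from enrollments (the left table); where course_id has no match in courses, the course columns become NULL. Walk through each enrollment:
  - enrollment 1 (Dana): course_id=NULL, no match -> kept with NULL
  - enrollment 2 (Olivia): course_id=4 -> matches Networks
  - enrollment 3 (Uma): course_id=2 -> matches Biology
  - enrollment 4 (Alice): course_id=1 -> matches Linear Algebra
  - enrollment 5 (Yara): course_id=4 -> matches Networks
  - enrollment 6 (Pete): course_id=5 -> matches Algorithms
  - enrollment 7 (Fiona): course_id=NULL, no match -> kept with NULL
  - enrollment 8 (Hank): course_id=2 -> matches Biology
All 8 rows appear; 2 have NULL course.

SQL:
SELECT a.student, b.title AS course
FROM enrollments a
LEFT JOIN courses b ON a.course_id = b.id

Result:
student | course        
--------+---------------
Dana    | NULL          
Olivia  | Networks      
Uma     | Biology       
Alice   | Linear Algebra
Yara    | Networks      
Pete    | Algorithms    
Fiona   | NULL          
Hank    | Biology       


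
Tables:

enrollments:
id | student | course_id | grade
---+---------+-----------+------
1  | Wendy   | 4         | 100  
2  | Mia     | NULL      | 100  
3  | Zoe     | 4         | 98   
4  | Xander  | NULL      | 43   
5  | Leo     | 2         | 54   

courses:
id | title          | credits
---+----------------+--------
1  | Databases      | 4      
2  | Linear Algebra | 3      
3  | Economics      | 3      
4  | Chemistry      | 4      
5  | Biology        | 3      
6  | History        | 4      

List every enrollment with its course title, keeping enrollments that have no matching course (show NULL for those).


LEFT JOIN keeps every row from enrollments (the left table); where course_id has no match in courses, the course columns become NULL. Walk through each enrollment:
  - enrollment 1 (Wendy): course_id=4 -> matches Chemistry
  - enrollment 2 (Mia): course_id=NULL, no match -> kept with NULL
  - enrollment 3 (Zoe): course_id=4 -> matches Chemistry
  - enrollment 4 (Xander): course_id=NULL, no match -> kept with NULL
  - enrollment 5 (Leo): course_id=2 -> matches Linear Algebra
All 5 rows appear; 2 have NULL course.

SQL:
SELECT a.student, b.title AS course
FROM enrollments a
LEFT JOIN courses b ON a.course_id = b.id

Result:
student | course        
--------+---------------
Wendy   | Chemistry     
Mia     | NULL          
Zoe     | Chemistry     
Xander  | NULL          
Leo     | Linear Algebra


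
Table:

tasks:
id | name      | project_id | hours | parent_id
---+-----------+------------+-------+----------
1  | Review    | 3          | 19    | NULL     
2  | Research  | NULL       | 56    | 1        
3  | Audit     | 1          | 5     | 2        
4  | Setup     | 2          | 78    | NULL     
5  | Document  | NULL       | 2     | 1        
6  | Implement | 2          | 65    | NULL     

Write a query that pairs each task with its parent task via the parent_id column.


This is a self-join: tasks is joined to a second copy of itself, matching each row's parent_id to another row's id. Use LEFT JOIN so rows with parent_id=NULL are kept.
  - task 1 (Review): parent_id=NULL -> NULL
  - task 2 (Research): parent_id=1 -> Review
  - task 3 (Audit): parent_id=2 -> Research
  - task 4 (Setup): parent_id=NULL -> NULL
  - task 5 (Document): parent_id=1 -> Review
  - task 6 (Implement): parent_id=NULL -> NULL

SQL:
SELECT a.name AS item, b.name AS parent
FROM tasks a
LEFT JOIN tasks b ON a.parent_id = b.id

Result:
item      | parent  
----------+---------
Review    | NULL    
Research  | Review  
Audit     | Research
Setup     | NULL    
Document  | Review  
Implement | NULL    


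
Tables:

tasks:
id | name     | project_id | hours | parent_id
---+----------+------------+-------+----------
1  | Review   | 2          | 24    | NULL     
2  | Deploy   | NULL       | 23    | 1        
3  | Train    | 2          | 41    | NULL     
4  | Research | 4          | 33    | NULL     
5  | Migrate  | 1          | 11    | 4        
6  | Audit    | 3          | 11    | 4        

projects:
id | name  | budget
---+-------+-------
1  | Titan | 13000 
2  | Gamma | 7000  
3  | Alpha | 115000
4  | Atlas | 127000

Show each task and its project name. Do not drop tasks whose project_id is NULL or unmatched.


LEFT JOIN keeps every row from tasks (the left table); where project_id has no match in projects, the project columns become NULL. Walk through each task:
  - task 1 (Review): project_id=2 -> matches Gamma
  - task 2 (Deploy): project_id=NULL, no match -> kept with NULL
  - task 3 (Train): project_id=2 -> matches Gamma
  - task 4 (Research): project_id=4 -> matches Atlas
  - task 5 (Migrate): project_id=1 -> matches Titan
  - task 6 (Audit): project_id=3 -> matches Alpha
All 6 rows appear; 1 has NULL project.

SQL:
SELECT a.name, b.name AS project
FROM tasks a
LEFT JOIN projects b ON a.project_id = b.id

Result:
name     | project
---------+--------
Review   | Gamma  
Deploy   | NULL   
Train    | Gamma  
Research | Atlas  
Migrate  | Titan  
Audit    | Alpha  


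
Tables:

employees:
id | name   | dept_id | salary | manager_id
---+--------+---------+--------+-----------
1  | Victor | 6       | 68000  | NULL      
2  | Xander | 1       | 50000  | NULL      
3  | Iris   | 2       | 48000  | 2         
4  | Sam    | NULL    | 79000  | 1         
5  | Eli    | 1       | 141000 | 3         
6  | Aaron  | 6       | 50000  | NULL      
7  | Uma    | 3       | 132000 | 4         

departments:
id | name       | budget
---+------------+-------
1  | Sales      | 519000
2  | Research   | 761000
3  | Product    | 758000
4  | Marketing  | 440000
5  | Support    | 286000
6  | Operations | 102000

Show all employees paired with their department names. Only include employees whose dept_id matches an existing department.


INNER JOIN keeps only employees rows whose dept_id matches an id in departments. Walk through each employee:
  - employee 1 (Victor): dept_id=6 -> matches Operations
  - employee 2 (Xander): dept_id=1 -> matches Sales
  - employee 3 (Iris): dept_id=2 -> matches Research
  - employee 4 (Sam): dept_id=NULL, no match -> dropped
  - employee 5 (Eli): dept_id=1 -> matches Sales
  - employee 6 (Aaron): dept_id=6 -> matches Operations
  - employee 7 (Uma): dept_id=3 -> matches Product
So 1 of 7 rows is dropped.

SQL:
SELECT a.name, b.name AS department
FROM employees a
INNER JOIN departments b ON a.dept_id = b.id

Result:
name   | department
-------+-----------
Victor | Operations
Xander | Sales     
Iris   | Research  
Eli    | Sales     
Aaron  | Operations
Uma    | Product   


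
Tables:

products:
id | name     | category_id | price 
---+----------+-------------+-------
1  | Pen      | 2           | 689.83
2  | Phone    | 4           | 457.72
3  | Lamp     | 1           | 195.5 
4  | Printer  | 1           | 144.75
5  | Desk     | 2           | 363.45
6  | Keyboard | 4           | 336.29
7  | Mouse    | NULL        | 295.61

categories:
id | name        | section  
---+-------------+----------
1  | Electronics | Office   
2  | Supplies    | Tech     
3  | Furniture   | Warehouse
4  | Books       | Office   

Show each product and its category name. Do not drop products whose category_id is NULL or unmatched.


LEFT JOIN keeps every row from products (the left table); where category_id has no match in categories, the category columns become NULL. Walk through each product:
  - product 1 (Pen): category_id=2 -> matches Supplies
  - product 2 (Phone): category_id=4 -> matches Books
  - product 3 (Lamp): category_id=1 -> matches Electronics
  - product 4 (Printer): category_id=1 -> matches Electronics
  - product 5 (Desk): category_id=2 -> matches Supplies
  - product 6 (Keyboard): category_id=4 -> matches Books
  - product 7 (Mouse): category_id=NULL, no match -> kept with NULL
All 7 rows appear; 1 has NULL category.

SQL:
SELECT a.name, b.name AS category
FROM products a
LEFT JOIN categories b ON a.category_id = b.id

Result:
name     | category   
---------+------------
Pen      | Supplies   
Phone    | Books      
Lamp     | Electronics
Printer  | Electronics
Desk     | Supplies   
Keyboard | Books      
Mouse    | NULL       


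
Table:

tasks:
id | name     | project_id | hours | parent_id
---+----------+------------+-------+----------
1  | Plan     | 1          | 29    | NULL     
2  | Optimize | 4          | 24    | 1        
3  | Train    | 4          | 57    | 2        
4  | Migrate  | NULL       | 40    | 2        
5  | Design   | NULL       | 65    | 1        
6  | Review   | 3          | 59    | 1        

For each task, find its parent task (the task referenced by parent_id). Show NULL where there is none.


This is a self-join: tasks is joined to a second copy of itself, matching each row's parent_id to another row's id. Use LEFT JOIN so rows with parent_id=NULL are kept.
  - task 1 (Plan): parent_id=NULL -> NULL
  - task 2 (Optimize): parent_id=1 -> Plan
  - task 3 (Train): parent_id=2 -> Optimize
  - task 4 (Migrate): parent_id=2 -> Optimize
  - task 5 (Design): parent_id=1 -> Plan
  - task 6 (Review): parent_id=1 -> Plan

SQL:
SELECT a.name AS item, b.name AS parent
FROM tasks a
LEFT JOIN tasks b ON a.parent_id = b.id

Result:
item     | parent  
---------+---------
Plan     | NULL    
Optimize | Plan    
Train    | Optimize
Migrate  | Optimize
Design   | Plan    
Review   | Plan    


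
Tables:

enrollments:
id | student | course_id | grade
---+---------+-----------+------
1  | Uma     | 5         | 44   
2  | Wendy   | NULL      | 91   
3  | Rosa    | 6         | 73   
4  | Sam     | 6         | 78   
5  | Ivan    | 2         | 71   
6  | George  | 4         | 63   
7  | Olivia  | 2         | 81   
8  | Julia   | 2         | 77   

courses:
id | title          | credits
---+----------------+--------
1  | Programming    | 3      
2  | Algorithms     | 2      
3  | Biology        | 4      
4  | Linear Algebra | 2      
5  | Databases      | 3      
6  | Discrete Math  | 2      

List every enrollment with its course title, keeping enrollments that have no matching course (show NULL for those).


LEFT JOIN keeps every row from enrollments (the left table); where course_id has no match in courses, the course columns become NULL. Walk through each enrollment:
  - enrollment 1 (Uma): course_id=5 -> matches Databases
  - enrollment 2 (Wendy): course_id=NULL, no match -> kept with NULL
  - enrollment 3 (Rosa): course_id=6 -> matches Discrete Math
  - enrollment 4 (Sam): course_id=6 -> matches Discrete Math
  - enrollment 5 (Ivan): course_id=2 -> matches Algorithms
  - enrollment 6 (George): course_id=4 -> matches Linear Algebra
  - enrollment 7 (Olivia): course_id=2 -> matches Algorithms
  - enrollment 8 (Julia): course_id=2 -> matches Algorithms
All 8 rows appear; 1 has NULL course.

SQL:
SELECT a.student, b.title AS course
FROM enrollments a
LEFT JOIN courses b ON a.course_id = b.id

Result:
student | course        
--------+---------------
Uma     | Databases     
Wendy   | NULL          
Rosa    | Discrete Math 
Sam     | Discrete Math 
Ivan    | Algorithms    
George  | Linear Algebra
Olivia  | Algorithms    
Julia   | Algorithms    


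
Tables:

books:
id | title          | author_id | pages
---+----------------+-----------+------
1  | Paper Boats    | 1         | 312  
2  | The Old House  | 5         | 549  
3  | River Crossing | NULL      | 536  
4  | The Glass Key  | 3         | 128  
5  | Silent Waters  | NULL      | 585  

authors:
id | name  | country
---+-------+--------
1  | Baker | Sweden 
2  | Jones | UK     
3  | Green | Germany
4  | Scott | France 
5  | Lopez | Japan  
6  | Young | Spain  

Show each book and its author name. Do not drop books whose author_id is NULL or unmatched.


LEFT JOIN keeps every row from books (the left table); where author_id has no match in authors, the author columns become NULL. Walk through each book:
  - book 1 (Paper Boats): author_id=1 -> matches Baker
  - book 2 (The Old House): author_id=5 -> matches Lopez
  - book 3 (River Crossing): author_id=NULL, no match -> kept with NULL
  - book 4 (The Glass Key): author_id=3 -> matches Green
  - book 5 (Silent Waters): author_id=NULL, no match -> kept with NULL
All 5 rows appear; 2 have NULL author.

SQL:
SELECT a.title, b.name AS author
FROM books a
LEFT JOIN authors b ON a.author_id = b.id

Result:
title          | author
---------------+-------
Paper Boats    | Baker 
The Old House  | Lopez 
River Crossing | NULL  
The Glass Key  | Green 
Silent Waters  | NULL  


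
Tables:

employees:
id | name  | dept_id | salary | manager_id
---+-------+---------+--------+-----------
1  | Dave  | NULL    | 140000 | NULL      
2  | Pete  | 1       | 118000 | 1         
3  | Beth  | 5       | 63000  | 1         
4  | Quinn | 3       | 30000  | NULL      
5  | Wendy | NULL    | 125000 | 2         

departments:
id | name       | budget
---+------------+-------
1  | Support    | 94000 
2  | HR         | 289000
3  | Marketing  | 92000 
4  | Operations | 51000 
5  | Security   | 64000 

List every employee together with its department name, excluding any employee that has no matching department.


INNER JOIN keeps only employees rows whose dept_id matches an id in departments. Walk through each employee:
  - employee 1 (Dave): dept_id=NULL, no match -> dropped
  - employee 2 (Pete): dept_id=1 -> matches Support
  - employee 3 (Beth): dept_id=5 -> matches Security
  - employee 4 (Quinn): dept_id=3 -> matches Marketing
  - employee 5 (Wendy): dept_id=NULL, no match -> dropped
So 2 of 5 rows are dropped.

SQL:
SELECT a.name, b.name AS department
FROM employees a
INNER JOIN departments b ON a.dept_id = b.id

Result:
name  | department
------+-----------
Pete  | Support   
Beth  | Security  
Quinn | Marketing 


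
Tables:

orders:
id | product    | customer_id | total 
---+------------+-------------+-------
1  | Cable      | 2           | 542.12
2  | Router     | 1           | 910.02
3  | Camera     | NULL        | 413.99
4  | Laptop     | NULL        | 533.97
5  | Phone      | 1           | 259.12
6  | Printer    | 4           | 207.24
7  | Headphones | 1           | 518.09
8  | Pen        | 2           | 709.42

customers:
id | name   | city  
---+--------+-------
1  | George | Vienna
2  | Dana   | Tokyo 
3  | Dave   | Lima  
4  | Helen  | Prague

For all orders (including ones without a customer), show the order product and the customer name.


LEFT JOIN keeps every row from orders (the left table); where customer_id has no match in customers, the customer columns become NULL. Walk through each order:
  - order 1 (Cable): customer_id=2 -> matches Dana
  - order 2 (Router): customer_id=1 -> matches George
  - order 3 (Camera): customer_id=NULL, no match -> kept with NULL
  - order 4 (Laptop): customer_id=NULL, no match -> kept with NULL
  - order 5 (Phone): customer_id=1 -> matches George
  - order 6 (Printer): customer_id=4 -> matches Helen
  - order 7 (Headphones): customer_id=1 -> matches George
  - order 8 (Pen): customer_id=2 -> matches Dana
All 8 rows appear; 2 have NULL customer.

SQL:
SELECT a.product, b.name AS customer
FROM orders a
LEFT JOIN customers b ON a.customer_id = b.id

Result:
product    | customer
-----------+---------
Cable      | Dana    
Router     | George  
Camera     | NULL    
Laptop     | NULL    
Phone      | George  
Printer    | Helen   
Headphones | George  
Pen        | Dana    


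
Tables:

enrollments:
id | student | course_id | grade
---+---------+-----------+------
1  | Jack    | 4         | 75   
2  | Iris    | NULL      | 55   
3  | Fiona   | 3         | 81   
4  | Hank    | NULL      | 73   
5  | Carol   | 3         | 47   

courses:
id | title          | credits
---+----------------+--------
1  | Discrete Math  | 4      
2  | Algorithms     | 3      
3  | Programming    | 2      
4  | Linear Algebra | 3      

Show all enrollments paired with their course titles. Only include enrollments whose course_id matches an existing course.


INNER JOIN keeps only enrollments rows whose course_id matches an id in courses. Walk through each enrollment:
  - enrollment 1 (Jack): course_id=4 -> matches Linear Algebra
  - enrollment 2 (Iris): course_id=NULL, no match -> dropped
  - enrollment 3 (Fiona): course_id=3 -> matches Programming
  - enrollment 4 (Hank): course_id=NULL, no match -> dropped
  - enrollment 5 (Carol): course_id=3 -> matches Programming
So 2 of 5 rows are dropped.

SQL:
SELECT a.student, b.title AS course
FROM enrollments a
INNER JOIN courses b ON a.course_id = b.id

Result:
student | course        
--------+---------------
Jack    | Linear Algebra
Fiona   | Programming   
Carol   | Programming   


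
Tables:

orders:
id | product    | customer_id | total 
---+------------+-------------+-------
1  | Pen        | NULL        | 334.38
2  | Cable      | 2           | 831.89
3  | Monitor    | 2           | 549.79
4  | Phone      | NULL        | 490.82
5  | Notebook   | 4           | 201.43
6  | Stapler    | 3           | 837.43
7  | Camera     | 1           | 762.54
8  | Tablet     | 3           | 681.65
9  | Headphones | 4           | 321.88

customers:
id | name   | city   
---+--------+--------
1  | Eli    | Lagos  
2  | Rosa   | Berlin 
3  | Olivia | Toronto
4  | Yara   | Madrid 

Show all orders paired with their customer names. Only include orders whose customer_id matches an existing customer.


INNER JOIN keeps only orders rows whose customer_id matches an id in customers. Walk through each order:
  - order 1 (Pen): customer_id=NULL, no match -> dropped
  - order 2 (Cable): customer_id=2 -> matches Rosa
  - order 3 (Monitor): customer_id=2 -> matches Rosa
  - order 4 (Phone): customer_id=NULL, no match -> dropped
  - order 5 (Notebook): customer_id=4 -> matches Yara
  - order 6 (Stapler): customer_id=3 -> matches Olivia
  - order 7 (Camera): customer_id=1 -> matches Eli
  - order 8 (Tablet): customer_id=3 -> matches Olivia
  - order 9 (Headphones): customer_id=4 -> matches Yara
So 2 of 9 rows are dropped.

SQL:
SELECT a.product, b.name AS customer
FROM orders a
INNER JOIN customers b ON a.customer_id = b.id

Result:
product    | customer
-----------+---------
Cable      | Rosa    
Monitor    | Rosa    
Notebook   | Yara    
Stapler    | Olivia  
Camera     | Eli     
Tablet     | Olivia  
Headphones | Yara    


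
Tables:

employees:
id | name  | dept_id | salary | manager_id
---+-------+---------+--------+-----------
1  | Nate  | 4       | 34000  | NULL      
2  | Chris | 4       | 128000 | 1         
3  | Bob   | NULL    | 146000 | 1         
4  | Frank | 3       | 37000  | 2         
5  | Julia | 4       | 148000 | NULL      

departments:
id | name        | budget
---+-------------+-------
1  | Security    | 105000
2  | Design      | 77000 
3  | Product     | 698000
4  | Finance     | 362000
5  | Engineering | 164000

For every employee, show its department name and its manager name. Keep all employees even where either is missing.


Two LEFT JOINs from the same base table employees: one to departments via dept_id, one to employees itself via manager_id. Both are LEFT so every employee is preserved.
Match against departments:
  - employee 1 (Nate): dept_id=4 -> matches Finance
  - employee 2 (Chris): dept_id=4 -> matches Finance
  - employee 3 (Bob): dept_id=NULL, no match -> kept with NULL
  - employee 4 (Frank): dept_id=3 -> matches Product
  - employee 5 (Julia): dept_id=4 -> matches Finance
Match against employees (self):
  - employee 1 (Nate): manager_id=NULL -> NULL
  - employee 2 (Chris): manager_id=1 -> Nate
  - employee 3 (Bob): manager_id=1 -> Nate
  - employee 4 (Frank): manager_id=2 -> Chris
  - employee 5 (Julia): manager_id=NULL -> NULL

SQL:
SELECT a.name, b.name AS department, c.name AS manager
FROM employees a
LEFT JOIN departments b ON a.dept_id = b.id
LEFT JOIN employees c ON a.manager_id = c.id

Result:
name  | department | manager
------+------------+--------
Nate  | Finance    | NULL   
Chris | Finance    | Nate   
Bob   | NULL       | Nate   
Frank | Product    | Chris  
Julia | Finance    | NULL   


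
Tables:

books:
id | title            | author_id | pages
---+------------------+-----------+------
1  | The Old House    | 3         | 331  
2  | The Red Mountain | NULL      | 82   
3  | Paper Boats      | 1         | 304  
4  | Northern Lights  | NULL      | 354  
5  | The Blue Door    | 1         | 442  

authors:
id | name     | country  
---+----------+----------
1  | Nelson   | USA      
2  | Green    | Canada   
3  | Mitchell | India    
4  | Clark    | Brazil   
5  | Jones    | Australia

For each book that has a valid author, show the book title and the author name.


INNER JOIN keeps only books rows whose author_id matches an id in authors. Walk through each book:
  - book 1 (The Old House): author_id=3 -> matches Mitchell
  - book 2 (The Red Mountain): author_id=NULL, no match -> dropped
  - book 3 (Paper Boats): author_id=1 -> matches Nelson
  - book 4 (Northern Lights): author_id=NULL, no match -> dropped
  - book 5 (The Blue Door): author_id=1 -> matches Nelson
So 2 of 5 rows are dropped.

SQL:
SELECT a.title, b.name AS author
FROM books a
INNER JOIN authors b ON a.author_id = b.id

Result:
title         | author  
--------------+---------
The Old House | Mitchell
Paper Boats   | Nelson  
The Blue Door | Nelson  


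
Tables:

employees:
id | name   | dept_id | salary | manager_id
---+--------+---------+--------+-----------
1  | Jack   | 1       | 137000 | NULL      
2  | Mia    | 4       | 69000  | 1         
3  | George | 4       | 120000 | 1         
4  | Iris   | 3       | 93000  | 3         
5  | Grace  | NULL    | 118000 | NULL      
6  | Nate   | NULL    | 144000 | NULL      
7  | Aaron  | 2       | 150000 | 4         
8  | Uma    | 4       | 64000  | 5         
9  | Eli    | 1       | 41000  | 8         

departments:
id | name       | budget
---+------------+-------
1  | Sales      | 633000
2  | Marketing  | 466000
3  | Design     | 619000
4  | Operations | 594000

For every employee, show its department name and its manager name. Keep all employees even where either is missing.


Two LEFT JOINs from the same base table employees: one to departments via dept_id, one to employees itself via manager_id. Both are LEFT so every employee is preserved.
Match against departments:
  - employee 1 (Jack): dept_id=1 -> matches Sales
  - employee 2 (Mia): dept_id=4 -> matches Operations
  - employee 3 (George): dept_id=4 -> matches Operations
  - employee 4 (Iris): dept_id=3 -> matches Design
  - employee 5 (Grace): dept_id=NULL, no match -> kept with NULL
  - employee 6 (Nate): dept_id=NULL, no match -> kept with NULL
  - employee 7 (Aaron): dept_id=2 -> matches Marketing
  - employee 8 (Uma): dept_id=4 -> matches Operations
  - employee 9 (Eli): dept_id=1 -> matches Sales
Match against employees (self):
  - employee 1 (Jack): manager_id=NULL -> NULL
  - employee 2 (Mia): manager_id=1 -> Jack
  - employee 3 (George): manager_id=1 -> Jack
  - employee 4 (Iris): manager_id=3 -> George
  - employee 5 (Grace): manager_id=NULL -> NULL
  - employee 6 (Nate): manager_id=NULL -> NULL
  - employee 7 (Aaron): manager_id=4 -> Iris
  - employee 8 (Uma): manager_id=5 -> Grace
  - employee 9 (Eli): manager_id=8 -> Uma

SQL:
SELECT a.name, b.name AS department, c.name AS manager
FROM employees a
LEFT JOIN departments b ON a.dept_id = b.id
LEFT JOIN employees c ON a.manager_id = c.id

Result:
name   | department | manager
-------+------------+--------
Jack   | Sales      | NULL   
Mia    | Operations | Jack   
George | Operations | Jack   
Iris   | Design     | George 
Grace  | NULL       | NULL   
Nate   | NULL       | NULL   
Aaron  | Marketing  | Iris   
Uma    | Operations | Grace  
Eli    | Sales      | Uma    
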